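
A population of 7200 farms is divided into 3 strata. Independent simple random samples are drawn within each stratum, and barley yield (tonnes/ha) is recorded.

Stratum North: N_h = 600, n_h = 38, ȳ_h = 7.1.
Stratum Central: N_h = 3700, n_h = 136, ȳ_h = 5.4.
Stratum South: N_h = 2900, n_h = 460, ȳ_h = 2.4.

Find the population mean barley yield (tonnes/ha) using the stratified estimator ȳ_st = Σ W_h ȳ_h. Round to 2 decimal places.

N = Σ N_h = 7200. Stratum weights W_h = N_h/N.
ȳ_st = (600·7.1 + 3700·5.4 + 2900·2.4) / 7200 = 4.3333

ȳ_st ≈ 4.33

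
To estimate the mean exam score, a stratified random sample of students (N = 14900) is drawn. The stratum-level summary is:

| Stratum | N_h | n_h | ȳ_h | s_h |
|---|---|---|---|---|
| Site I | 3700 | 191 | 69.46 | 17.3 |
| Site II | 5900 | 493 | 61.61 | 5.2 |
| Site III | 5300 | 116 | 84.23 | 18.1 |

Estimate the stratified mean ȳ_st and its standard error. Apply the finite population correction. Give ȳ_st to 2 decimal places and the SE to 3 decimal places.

ȳ_st = Σ W_h ȳ_h = (3700·69.46 + 5900·61.61 + 5300·84.23)/14900 = 71.60537
V̂(ȳ_st) = Σ W_h² (1 − n_h/N_h) s_h²/n_h, with W_h = N_h/N and N = 14900:
  stratum Site I: (3700/14900)²·(1 − 191/3700)·17.3²/191 = 0.0916371
  stratum Site II: (5900/14900)²·(1 − 493/5900)·5.2²/493 = 0.00788126
  stratum Site III: (5300/14900)²·(1 − 116/5300)·18.1²/116 = 0.349516
V̂(ȳ_st) = 0.449035
SE(ȳ_st) = √0.449035 = 0.670101

ȳ_st ≈ 71.61, SE ≈ 0.670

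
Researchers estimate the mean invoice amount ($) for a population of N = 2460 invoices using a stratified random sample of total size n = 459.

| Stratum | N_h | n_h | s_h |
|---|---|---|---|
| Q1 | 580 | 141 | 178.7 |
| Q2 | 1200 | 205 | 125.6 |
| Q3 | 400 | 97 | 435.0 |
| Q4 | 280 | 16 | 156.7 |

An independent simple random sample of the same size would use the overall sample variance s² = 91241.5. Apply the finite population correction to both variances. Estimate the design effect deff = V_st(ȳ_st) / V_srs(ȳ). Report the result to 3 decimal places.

deff ≈ 0.510

V̂(ȳ_st) = Σ W_h² (1 − n_h/N_h) s_h²/n_h, with W_h = N_h/N and N = 2460:
  stratum Q1: (580/2460)²·(1 − 141/580)·178.7²/141 = 9.52911
  stratum Q2: (1200/2460)²·(1 − 205/1200)·125.6²/205 = 15.1831
  stratum Q3: (400/2460)²·(1 − 97/400)·435.0²/97 = 39.0696
  stratum Q4: (280/2460)²·(1 − 16/280)·156.7²/16 = 18.746
V_st = 82.5278
V_srs = (1 − 459/2460)·91241.5/459 = 161.693
deff = V_st / V_srs = 82.5278/161.693 = 0.5104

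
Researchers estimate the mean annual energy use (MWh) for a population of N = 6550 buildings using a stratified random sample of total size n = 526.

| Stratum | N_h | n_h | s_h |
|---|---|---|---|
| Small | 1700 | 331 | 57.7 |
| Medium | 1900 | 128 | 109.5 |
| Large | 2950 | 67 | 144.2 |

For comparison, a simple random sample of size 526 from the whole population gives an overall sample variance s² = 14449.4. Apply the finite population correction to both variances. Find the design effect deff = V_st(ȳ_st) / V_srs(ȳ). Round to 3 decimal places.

deff ≈ 2.748

V̂(ȳ_st) = Σ W_h² (1 − n_h/N_h) s_h²/n_h, with W_h = N_h/N and N = 6550:
  stratum Small: (1700/6550)²·(1 − 331/1700)·57.7²/331 = 0.545624
  stratum Medium: (1900/6550)²·(1 − 128/1900)·109.5²/128 = 7.35111
  stratum Large: (2950/6550)²·(1 − 67/2950)·144.2²/67 = 61.5233
V_st = 69.4201
V_srs = (1 − 526/6550)·14449.4/526 = 25.2643
deff = V_st / V_srs = 69.4201/25.2643 = 2.7478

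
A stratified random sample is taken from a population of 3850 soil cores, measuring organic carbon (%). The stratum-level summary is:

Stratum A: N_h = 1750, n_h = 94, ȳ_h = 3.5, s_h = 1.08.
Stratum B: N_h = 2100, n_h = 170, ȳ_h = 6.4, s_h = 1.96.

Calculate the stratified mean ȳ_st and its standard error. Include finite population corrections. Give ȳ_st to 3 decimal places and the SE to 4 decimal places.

ȳ_st = Σ W_h ȳ_h = (1750·3.5 + 2100·6.4)/3850 = 5.08182
V̂(ȳ_st) = Σ W_h² (1 − n_h/N_h) s_h²/n_h, with W_h = N_h/N and N = 3850:
  stratum A: (1750/3850)²·(1 − 94/1750)·1.08²/94 = 0.00242603
  stratum B: (2100/3850)²·(1 − 170/2100)·1.96²/170 = 0.006179
V̂(ȳ_st) = 0.00860503
SE(ȳ_st) = √0.00860503 = 0.0927633

ȳ_st ≈ 5.082, SE ≈ 0.0928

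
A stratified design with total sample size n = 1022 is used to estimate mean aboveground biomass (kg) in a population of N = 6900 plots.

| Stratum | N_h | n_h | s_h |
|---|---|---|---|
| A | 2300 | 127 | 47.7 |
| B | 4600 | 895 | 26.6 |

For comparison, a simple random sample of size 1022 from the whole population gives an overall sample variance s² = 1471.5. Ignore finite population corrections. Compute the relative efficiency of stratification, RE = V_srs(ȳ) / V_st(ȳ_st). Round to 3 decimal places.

RE ≈ 0.615

V̂(ȳ_st) = Σ W_h² s_h²/n_h, with W_h = N_h/N and N = 6900:
  stratum A: (2300/6900)²·47.7²/127 = 1.99063
  stratum B: (4600/6900)²·26.6²/895 = 0.351364
V_st = 2.34199
V_srs = s²/n = 1471.5/1022 = 1.43982
Relative efficiency = V_srs / V_st = 1.43982/2.34199 = 0.6148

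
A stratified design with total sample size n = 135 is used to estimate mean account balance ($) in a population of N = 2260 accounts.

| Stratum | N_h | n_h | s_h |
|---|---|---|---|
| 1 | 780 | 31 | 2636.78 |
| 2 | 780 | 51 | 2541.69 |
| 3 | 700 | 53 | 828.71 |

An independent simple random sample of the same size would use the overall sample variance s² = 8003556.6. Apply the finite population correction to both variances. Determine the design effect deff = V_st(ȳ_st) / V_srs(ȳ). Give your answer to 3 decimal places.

deff ≈ 0.734

V̂(ȳ_st) = Σ W_h² (1 − n_h/N_h) s_h²/n_h, with W_h = N_h/N and N = 2260:
  stratum 1: (780/2260)²·(1 − 31/780)·2636.78²/31 = 25653.4
  stratum 2: (780/2260)²·(1 − 51/780)·2541.69²/51 = 14102
  stratum 3: (700/2260)²·(1 − 53/700)·828.71²/53 = 1148.99
V_st = 40904.4
V_srs = (1 − 135/2260)·8003556.6/135 = 55744.2
deff = V_st / V_srs = 40904.4/55744.2 = 0.7338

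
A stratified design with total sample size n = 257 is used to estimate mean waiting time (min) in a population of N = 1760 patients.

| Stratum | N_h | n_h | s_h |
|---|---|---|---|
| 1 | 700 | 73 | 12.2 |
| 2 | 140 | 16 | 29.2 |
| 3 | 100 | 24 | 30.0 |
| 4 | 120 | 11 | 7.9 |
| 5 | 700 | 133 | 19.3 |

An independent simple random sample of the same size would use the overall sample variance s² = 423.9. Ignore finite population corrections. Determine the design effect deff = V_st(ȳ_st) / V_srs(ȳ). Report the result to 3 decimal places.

V̂(ȳ_st) = Σ W_h² s_h²/n_h, with W_h = N_h/N and N = 1760:
  stratum 1: (700/1760)²·12.2²/73 = 0.322528
  stratum 2: (140/1760)²·29.2²/16 = 0.337191
  stratum 3: (100/1760)²·30.0²/24 = 0.121061
  stratum 4: (120/1760)²·7.9²/11 = 0.0263754
  stratum 5: (700/1760)²·19.3²/133 = 0.443031
V_st = 1.25019
V_srs = s²/n = 423.9/257 = 1.64942
deff = V_st / V_srs = 1.25019/1.64942 = 0.7580

deff ≈ 0.758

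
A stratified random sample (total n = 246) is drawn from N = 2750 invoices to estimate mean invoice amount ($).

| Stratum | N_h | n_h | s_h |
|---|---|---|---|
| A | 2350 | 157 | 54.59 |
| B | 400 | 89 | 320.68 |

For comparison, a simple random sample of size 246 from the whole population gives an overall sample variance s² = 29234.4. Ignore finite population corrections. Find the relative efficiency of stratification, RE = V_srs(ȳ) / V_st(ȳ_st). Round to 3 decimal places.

RE ≈ 3.102

V̂(ȳ_st) = Σ W_h² s_h²/n_h, with W_h = N_h/N and N = 2750:
  stratum A: (2350/2750)²·54.59²/157 = 13.8611
  stratum B: (400/2750)²·320.68²/89 = 24.446
V_st = 38.3071
V_srs = s²/n = 29234.4/246 = 118.839
Relative efficiency = V_srs / V_st = 118.839/38.3071 = 3.1023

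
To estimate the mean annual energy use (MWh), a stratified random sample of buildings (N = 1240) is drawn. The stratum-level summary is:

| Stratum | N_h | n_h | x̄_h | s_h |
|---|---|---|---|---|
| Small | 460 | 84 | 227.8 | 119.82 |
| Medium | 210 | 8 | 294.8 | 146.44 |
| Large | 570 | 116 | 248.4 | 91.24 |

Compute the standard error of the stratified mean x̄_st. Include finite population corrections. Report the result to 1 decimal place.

SE(x̄_st) ≈ 10.3

V̂(x̄_st) = Σ W_h² (1 − n_h/N_h) s_h²/n_h, with W_h = N_h/N and N = 1240:
  stratum Small: (460/1240)²·(1 − 84/460)·119.82²/84 = 19.2257
  stratum Medium: (210/1240)²·(1 − 8/210)·146.44²/8 = 73.9532
  stratum Large: (570/1240)²·(1 − 116/570)·91.24²/116 = 12.0781
V̂(x̄_st) = 105.257
SE(x̄_st) = √105.257 = 10.2595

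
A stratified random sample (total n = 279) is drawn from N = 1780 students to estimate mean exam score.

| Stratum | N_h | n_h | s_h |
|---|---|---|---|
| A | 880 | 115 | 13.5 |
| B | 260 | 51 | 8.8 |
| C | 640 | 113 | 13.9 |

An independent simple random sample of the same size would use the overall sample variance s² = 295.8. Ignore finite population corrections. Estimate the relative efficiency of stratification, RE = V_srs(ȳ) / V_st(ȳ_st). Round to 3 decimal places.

V̂(ȳ_st) = Σ W_h² s_h²/n_h, with W_h = N_h/N and N = 1780:
  stratum A: (880/1780)²·13.5²/115 = 0.387342
  stratum B: (260/1780)²·8.8²/51 = 0.0323968
  stratum C: (640/1780)²·13.9²/113 = 0.22104
V_st = 0.640779
V_srs = s²/n = 295.8/279 = 1.06022
Relative efficiency = V_srs / V_st = 1.06022/0.640779 = 1.6546

RE ≈ 1.655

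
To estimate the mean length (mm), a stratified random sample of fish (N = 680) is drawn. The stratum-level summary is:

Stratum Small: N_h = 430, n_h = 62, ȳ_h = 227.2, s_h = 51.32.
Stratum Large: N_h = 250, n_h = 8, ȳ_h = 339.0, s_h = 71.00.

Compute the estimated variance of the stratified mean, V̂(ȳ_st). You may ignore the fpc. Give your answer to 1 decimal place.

V̂(ȳ_st) = Σ W_h² s_h²/n_h, with W_h = N_h/N and N = 680:
  stratum Small: (430/680)²·51.32²/62 = 16.9864
  stratum Large: (250/680)²·71.00²/8 = 85.1704
V̂(ȳ_st) = 102.157

V̂(ȳ_st) ≈ 102.2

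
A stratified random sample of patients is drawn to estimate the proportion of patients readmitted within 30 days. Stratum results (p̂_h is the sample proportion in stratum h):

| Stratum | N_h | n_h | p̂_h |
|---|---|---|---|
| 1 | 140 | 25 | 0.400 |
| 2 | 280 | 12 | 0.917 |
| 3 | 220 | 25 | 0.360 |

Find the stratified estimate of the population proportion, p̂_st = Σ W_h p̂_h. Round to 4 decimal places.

p̂_st ≈ 0.6124

N = 640; stratum weights W_h = N_h/N.
p̂_st = Σ W_h p̂_h = (140·0.400 + 280·0.917 + 220·0.360)/640 = 0.61244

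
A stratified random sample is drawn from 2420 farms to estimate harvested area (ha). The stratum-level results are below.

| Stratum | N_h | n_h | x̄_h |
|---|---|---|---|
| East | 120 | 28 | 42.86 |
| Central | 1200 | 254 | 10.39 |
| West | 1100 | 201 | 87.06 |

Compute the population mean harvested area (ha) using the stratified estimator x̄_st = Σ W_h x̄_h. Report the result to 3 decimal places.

N = Σ N_h = 2420. Stratum weights W_h = N_h/N.
x̄_st = (120·42.86 + 1200·10.39 + 1100·87.06) / 2420 = 46.85008

x̄_st ≈ 46.850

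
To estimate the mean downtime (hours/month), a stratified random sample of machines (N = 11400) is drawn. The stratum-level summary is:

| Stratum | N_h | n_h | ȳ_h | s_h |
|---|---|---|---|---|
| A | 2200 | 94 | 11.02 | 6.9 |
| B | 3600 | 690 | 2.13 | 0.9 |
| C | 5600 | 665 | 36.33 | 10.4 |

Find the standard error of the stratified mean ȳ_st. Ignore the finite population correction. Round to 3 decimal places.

SE(ȳ_st) ≈ 0.241

V̂(ȳ_st) = Σ W_h² s_h²/n_h, with W_h = N_h/N and N = 11400:
  stratum A: (2200/11400)²·6.9²/94 = 0.0188628
  stratum B: (3600/11400)²·0.9²/690 = 0.000117066
  stratum C: (5600/11400)²·10.4²/665 = 0.0392474
V̂(ȳ_st) = 0.0582273
SE(ȳ_st) = √0.0582273 = 0.241303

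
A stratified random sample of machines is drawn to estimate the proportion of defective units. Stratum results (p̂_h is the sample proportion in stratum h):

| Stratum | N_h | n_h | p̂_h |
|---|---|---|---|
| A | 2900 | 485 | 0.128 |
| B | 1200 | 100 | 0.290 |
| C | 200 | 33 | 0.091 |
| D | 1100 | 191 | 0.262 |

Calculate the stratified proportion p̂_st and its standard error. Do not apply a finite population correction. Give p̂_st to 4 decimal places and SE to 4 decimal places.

p̂_st ≈ 0.1899, SE ≈ 0.0147

N = 5400; stratum weights W_h = N_h/N.
p̂_st = Σ W_h p̂_h = (2900·0.128 + 1200·0.290 + 200·0.091 + 1100·0.262)/5400 = 0.18993
V̂(p̂_st) = Σ W_h² p̂_h(1−p̂_h)/(n_h−1):
  stratum A: (2900/5400)²·0.128·0.872/484 = 6.65104e-05
  stratum B: (1200/5400)²·0.290·0.710/99 = 0.000102706
  stratum C: (200/5400)²·0.091·0.909/32 = 3.54591e-06
  stratum D: (1100/5400)²·0.262·0.738/190 = 4.22281e-05
V̂(p̂_st) = 0.000214991; SE = √V̂ = 0.0146626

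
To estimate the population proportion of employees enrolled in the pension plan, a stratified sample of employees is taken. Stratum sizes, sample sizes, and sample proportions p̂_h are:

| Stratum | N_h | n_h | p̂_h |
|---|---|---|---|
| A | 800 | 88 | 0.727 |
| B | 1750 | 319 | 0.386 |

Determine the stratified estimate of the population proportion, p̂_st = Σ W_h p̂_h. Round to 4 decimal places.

p̂_st ≈ 0.4930

N = 2550; stratum weights W_h = N_h/N.
p̂_st = Σ W_h p̂_h = (800·0.727 + 1750·0.386)/2550 = 0.49298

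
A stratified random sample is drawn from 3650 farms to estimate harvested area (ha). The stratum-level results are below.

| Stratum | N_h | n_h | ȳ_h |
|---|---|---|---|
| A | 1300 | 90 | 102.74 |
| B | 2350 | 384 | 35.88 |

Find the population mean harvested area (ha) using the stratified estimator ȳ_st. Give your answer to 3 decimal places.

ȳ_st ≈ 59.693

N = Σ N_h = 3650. Stratum weights W_h = N_h/N.
ȳ_st = (1300·102.74 + 2350·35.88) / 3650 = 59.69315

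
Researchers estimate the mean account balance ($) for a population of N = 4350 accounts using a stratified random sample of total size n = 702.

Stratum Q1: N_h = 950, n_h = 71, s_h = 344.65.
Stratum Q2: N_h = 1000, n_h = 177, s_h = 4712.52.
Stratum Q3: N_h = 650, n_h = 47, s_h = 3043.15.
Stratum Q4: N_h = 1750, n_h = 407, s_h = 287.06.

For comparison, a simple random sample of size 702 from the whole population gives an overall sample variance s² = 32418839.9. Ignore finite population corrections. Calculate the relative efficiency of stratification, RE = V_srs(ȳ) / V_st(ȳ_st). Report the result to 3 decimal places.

RE ≈ 4.145

V̂(ȳ_st) = Σ W_h² s_h²/n_h, with W_h = N_h/N and N = 4350:
  stratum Q1: (950/4350)²·344.65²/71 = 79.7934
  stratum Q2: (1000/4350)²·4712.52²/177 = 6630.63
  stratum Q3: (650/4350)²·3043.15²/47 = 4399.44
  stratum Q4: (1750/4350)²·287.06²/407 = 32.7679
V_st = 11142.6
V_srs = s²/n = 32418839.9/702 = 46180.7
Relative efficiency = V_srs / V_st = 46180.7/11142.6 = 4.1445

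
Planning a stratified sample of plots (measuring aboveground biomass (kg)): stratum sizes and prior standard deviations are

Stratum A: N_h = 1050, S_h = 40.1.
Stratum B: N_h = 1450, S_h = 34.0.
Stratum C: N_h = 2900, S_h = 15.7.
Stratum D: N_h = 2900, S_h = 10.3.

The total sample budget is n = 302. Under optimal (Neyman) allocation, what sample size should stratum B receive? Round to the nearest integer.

89

Neyman allocation: n_h = n · N_h S_h / Σ N_i S_i, with n = 302.
  stratum A: N_h·S_h = 1050·40.1 = 42105.00
  stratum B: N_h·S_h = 1450·34.0 = 49300.00
  stratum C: N_h·S_h = 2900·15.7 = 45530.00
  stratum D: N_h·S_h = 2900·10.3 = 29870.00
Σ N_h S_h = 166805.00
n for stratum B = 302·49300.00/166805.00 = 89.258 → 89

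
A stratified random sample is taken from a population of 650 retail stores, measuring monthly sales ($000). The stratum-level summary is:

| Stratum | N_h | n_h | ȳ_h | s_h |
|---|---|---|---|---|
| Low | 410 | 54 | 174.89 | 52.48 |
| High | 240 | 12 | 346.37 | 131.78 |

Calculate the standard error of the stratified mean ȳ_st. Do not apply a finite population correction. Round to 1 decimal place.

V̂(ȳ_st) = Σ W_h² s_h²/n_h, with W_h = N_h/N and N = 650:
  stratum Low: (410/650)²·52.48²/54 = 20.2925
  stratum High: (240/650)²·131.78²/12 = 197.294
V̂(ȳ_st) = 217.586
SE(ȳ_st) = √217.586 = 14.7508

SE(ȳ_st) ≈ 14.8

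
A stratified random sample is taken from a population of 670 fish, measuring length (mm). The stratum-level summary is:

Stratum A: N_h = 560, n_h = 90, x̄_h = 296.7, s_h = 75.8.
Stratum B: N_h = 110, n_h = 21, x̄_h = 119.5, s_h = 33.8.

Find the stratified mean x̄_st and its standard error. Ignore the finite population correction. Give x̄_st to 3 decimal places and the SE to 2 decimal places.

x̄_st = Σ W_h x̄_h = (560·296.7 + 110·119.5)/670 = 267.60746
V̂(x̄_st) = Σ W_h² s_h²/n_h, with W_h = N_h/N and N = 670:
  stratum A: (560/670)²·75.8²/90 = 44.5987
  stratum B: (110/670)²·33.8²/21 = 1.46639
V̂(x̄_st) = 46.0651
SE(x̄_st) = √46.0651 = 6.78713

x̄_st ≈ 267.607, SE ≈ 6.79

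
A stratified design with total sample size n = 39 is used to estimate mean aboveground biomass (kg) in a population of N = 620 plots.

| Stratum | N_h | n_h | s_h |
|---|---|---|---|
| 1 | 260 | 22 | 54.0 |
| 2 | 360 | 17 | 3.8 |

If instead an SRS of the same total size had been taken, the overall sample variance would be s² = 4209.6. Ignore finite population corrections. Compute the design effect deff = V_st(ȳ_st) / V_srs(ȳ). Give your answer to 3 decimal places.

V̂(ȳ_st) = Σ W_h² s_h²/n_h, with W_h = N_h/N and N = 620:
  stratum 1: (260/620)²·54.0²/22 = 23.3092
  stratum 2: (360/620)²·3.8²/17 = 0.286378
V_st = 23.5956
V_srs = s²/n = 4209.6/39 = 107.938
deff = V_st / V_srs = 23.5956/107.938 = 0.2186

deff ≈ 0.219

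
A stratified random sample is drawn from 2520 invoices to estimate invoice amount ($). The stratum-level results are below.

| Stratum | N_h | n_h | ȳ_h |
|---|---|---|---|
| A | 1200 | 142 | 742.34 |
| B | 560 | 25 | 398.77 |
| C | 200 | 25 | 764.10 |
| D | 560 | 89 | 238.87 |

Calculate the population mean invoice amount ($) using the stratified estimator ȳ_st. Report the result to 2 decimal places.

N = Σ N_h = 2520. Stratum weights W_h = N_h/N.
ȳ_st = (1200·742.34 + 560·398.77 + 200·764.10 + 560·238.87) / 2520 = 555.8359

ȳ_st ≈ 555.84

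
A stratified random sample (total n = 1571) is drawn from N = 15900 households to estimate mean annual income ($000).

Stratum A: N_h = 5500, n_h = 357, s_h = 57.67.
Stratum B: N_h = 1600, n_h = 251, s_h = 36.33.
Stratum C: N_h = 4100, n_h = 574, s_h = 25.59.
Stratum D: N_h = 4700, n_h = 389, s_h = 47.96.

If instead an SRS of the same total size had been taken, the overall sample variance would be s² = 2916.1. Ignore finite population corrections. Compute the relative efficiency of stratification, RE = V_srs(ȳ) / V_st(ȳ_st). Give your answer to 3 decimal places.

RE ≈ 1.054

V̂(ȳ_st) = Σ W_h² s_h²/n_h, with W_h = N_h/N and N = 15900:
  stratum A: (5500/15900)²·57.67²/357 = 1.11471
  stratum B: (1600/15900)²·36.33²/251 = 0.0532479
  stratum C: (4100/15900)²·25.59²/574 = 0.0758581
  stratum D: (4700/15900)²·47.96²/389 = 0.516666
V_st = 1.76048
V_srs = s²/n = 2916.1/1571 = 1.85621
Relative efficiency = V_srs / V_st = 1.85621/1.76048 = 1.0544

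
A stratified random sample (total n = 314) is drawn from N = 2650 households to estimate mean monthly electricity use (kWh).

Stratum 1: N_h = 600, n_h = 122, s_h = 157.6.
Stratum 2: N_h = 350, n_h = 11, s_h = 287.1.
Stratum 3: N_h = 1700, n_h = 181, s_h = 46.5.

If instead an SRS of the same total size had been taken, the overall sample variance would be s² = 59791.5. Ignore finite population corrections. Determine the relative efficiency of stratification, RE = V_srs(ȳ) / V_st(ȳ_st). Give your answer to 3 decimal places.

RE ≈ 1.304

V̂(ȳ_st) = Σ W_h² s_h²/n_h, with W_h = N_h/N and N = 2650:
  stratum 1: (600/2650)²·157.6²/122 = 10.4367
  stratum 2: (350/2650)²·287.1²/11 = 130.713
  stratum 3: (1700/2650)²·46.5²/181 = 4.91624
V_st = 146.066
V_srs = s²/n = 59791.5/314 = 190.419
Relative efficiency = V_srs / V_st = 190.419/146.066 = 1.3037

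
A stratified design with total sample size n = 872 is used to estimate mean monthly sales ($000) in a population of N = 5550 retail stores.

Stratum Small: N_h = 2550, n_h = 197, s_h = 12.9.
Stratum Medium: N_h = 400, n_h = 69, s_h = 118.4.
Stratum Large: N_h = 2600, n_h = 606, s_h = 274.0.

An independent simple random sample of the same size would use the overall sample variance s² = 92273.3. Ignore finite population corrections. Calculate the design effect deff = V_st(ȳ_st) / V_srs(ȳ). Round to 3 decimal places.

V̂(ȳ_st) = Σ W_h² s_h²/n_h, with W_h = N_h/N and N = 5550:
  stratum Small: (2550/5550)²·12.9²/197 = 0.178323
  stratum Medium: (400/5550)²·118.4²/69 = 1.05533
  stratum Large: (2600/5550)²·274.0²/606 = 27.1887
V_st = 28.4224
V_srs = s²/n = 92273.3/872 = 105.818
deff = V_st / V_srs = 28.4224/105.818 = 0.2686

deff ≈ 0.269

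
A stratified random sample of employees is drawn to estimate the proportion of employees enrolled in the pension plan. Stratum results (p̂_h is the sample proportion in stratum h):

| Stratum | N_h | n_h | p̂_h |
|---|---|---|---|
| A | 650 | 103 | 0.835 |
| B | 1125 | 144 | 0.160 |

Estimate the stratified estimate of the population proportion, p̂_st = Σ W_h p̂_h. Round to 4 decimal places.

p̂_st ≈ 0.4072

N = 1775; stratum weights W_h = N_h/N.
p̂_st = Σ W_h p̂_h = (650·0.835 + 1125·0.160)/1775 = 0.40718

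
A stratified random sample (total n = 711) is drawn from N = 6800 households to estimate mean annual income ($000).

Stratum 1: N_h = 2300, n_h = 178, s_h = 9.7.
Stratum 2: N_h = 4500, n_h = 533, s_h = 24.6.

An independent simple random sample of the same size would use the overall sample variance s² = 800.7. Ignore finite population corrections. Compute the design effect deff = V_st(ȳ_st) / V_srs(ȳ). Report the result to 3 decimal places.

V̂(ȳ_st) = Σ W_h² s_h²/n_h, with W_h = N_h/N and N = 6800:
  stratum 1: (2300/6800)²·9.7²/178 = 0.060473
  stratum 2: (4500/6800)²·24.6²/533 = 0.497222
V_st = 0.557695
V_srs = s²/n = 800.7/711 = 1.12616
deff = V_st / V_srs = 0.557695/1.12616 = 0.4952

deff ≈ 0.495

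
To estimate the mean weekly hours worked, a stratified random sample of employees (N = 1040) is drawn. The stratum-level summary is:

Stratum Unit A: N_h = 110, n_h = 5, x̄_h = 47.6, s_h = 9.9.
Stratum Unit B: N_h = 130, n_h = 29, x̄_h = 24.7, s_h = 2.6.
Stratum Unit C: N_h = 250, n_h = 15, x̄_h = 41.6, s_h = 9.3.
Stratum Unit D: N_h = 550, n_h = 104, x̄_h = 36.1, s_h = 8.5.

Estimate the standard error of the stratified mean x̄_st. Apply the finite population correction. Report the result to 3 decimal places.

SE(x̄_st) ≈ 0.826

V̂(x̄_st) = Σ W_h² (1 − n_h/N_h) s_h²/n_h, with W_h = N_h/N and N = 1040:
  stratum Unit A: (110/1040)²·(1 − 5/110)·9.9²/5 = 0.209322
  stratum Unit B: (130/1040)²·(1 − 29/130)·2.6²/29 = 0.00282974
  stratum Unit C: (250/1040)²·(1 − 15/250)·9.3²/15 = 0.313196
  stratum Unit D: (550/1040)²·(1 − 104/550)·8.5²/104 = 0.157556
V̂(x̄_st) = 0.682904
SE(x̄_st) = √0.682904 = 0.82638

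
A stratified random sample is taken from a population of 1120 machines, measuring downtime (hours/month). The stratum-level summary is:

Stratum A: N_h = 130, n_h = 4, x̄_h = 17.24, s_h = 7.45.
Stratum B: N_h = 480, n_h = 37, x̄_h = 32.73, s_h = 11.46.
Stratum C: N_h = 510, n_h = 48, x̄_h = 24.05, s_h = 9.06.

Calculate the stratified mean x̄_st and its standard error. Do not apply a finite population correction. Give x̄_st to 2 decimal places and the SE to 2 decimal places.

x̄_st = Σ W_h x̄_h = (130·17.24 + 480·32.73 + 510·24.05)/1120 = 26.97955
V̂(x̄_st) = Σ W_h² s_h²/n_h, with W_h = N_h/N and N = 1120:
  stratum A: (130/1120)²·7.45²/4 = 0.18694
  stratum B: (480/1120)²·11.46²/37 = 0.651949
  stratum C: (510/1120)²·9.06²/48 = 0.354584
V̂(x̄_st) = 1.19347
SE(x̄_st) = √1.19347 = 1.09246

x̄_st ≈ 26.98, SE ≈ 1.09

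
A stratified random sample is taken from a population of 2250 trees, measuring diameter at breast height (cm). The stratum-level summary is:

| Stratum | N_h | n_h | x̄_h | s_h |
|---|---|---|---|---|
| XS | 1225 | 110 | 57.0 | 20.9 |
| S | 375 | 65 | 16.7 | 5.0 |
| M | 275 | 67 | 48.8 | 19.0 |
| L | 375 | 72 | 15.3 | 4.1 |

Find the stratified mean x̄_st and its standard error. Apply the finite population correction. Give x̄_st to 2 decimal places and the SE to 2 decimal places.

x̄_st = Σ W_h x̄_h = (1225·57.0 + 375·16.7 + 275·48.8 + 375·15.3)/2250 = 42.33111
V̂(x̄_st) = Σ W_h² (1 − n_h/N_h) s_h²/n_h, with W_h = N_h/N and N = 2250:
  stratum XS: (1225/2250)²·(1 − 110/1225)·20.9²/110 = 1.07139
  stratum S: (375/2250)²·(1 − 65/375)·5.0²/65 = 0.00883191
  stratum M: (275/2250)²·(1 − 67/275)·19.0²/67 = 0.0608784
  stratum L: (375/2250)²·(1 − 72/375)·4.1²/72 = 0.00524015
V̂(x̄_st) = 1.14634
SE(x̄_st) = √1.14634 = 1.07067

x̄_st ≈ 42.33, SE ≈ 1.07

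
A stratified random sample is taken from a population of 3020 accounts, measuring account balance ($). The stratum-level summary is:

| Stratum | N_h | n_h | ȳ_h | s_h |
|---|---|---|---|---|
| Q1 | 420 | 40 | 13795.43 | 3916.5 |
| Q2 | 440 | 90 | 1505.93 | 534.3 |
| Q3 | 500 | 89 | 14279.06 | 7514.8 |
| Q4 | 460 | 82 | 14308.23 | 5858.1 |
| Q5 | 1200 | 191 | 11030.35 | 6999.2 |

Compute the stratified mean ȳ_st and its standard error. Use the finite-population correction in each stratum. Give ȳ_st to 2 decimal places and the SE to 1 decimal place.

ȳ_st ≈ 11064.38, SE ≈ 251.2

ȳ_st = Σ W_h ȳ_h = (420·13795.43 + 440·1505.93 + 500·14279.06 + 460·14308.23 + 1200·11030.35)/3020 = 11064.37934
V̂(ȳ_st) = Σ W_h² (1 − n_h/N_h) s_h²/n_h, with W_h = N_h/N and N = 3020:
  stratum Q1: (420/3020)²·(1 − 40/420)·3916.5²/40 = 6710.51
  stratum Q2: (440/3020)²·(1 − 90/440)·534.3²/90 = 53.5593
  stratum Q3: (500/3020)²·(1 − 89/500)·7514.8²/89 = 14296.9
  stratum Q4: (460/3020)²·(1 − 82/460)·5858.1²/82 = 7978.76
  stratum Q5: (1200/3020)²·(1 − 191/1200)·6999.2²/191 = 34050.4
V̂(ȳ_st) = 63090.1
SE(ȳ_st) = √63090.1 = 251.177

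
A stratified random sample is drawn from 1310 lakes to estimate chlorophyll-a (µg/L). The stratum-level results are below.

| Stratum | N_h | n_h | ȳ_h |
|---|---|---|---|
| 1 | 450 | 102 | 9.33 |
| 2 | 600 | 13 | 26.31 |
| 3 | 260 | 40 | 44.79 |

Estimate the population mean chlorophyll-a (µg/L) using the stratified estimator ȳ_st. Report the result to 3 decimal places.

ȳ_st ≈ 24.145

N = Σ N_h = 1310. Stratum weights W_h = N_h/N.
ȳ_st = (450·9.33 + 600·26.31 + 260·44.79) / 1310 = 24.14496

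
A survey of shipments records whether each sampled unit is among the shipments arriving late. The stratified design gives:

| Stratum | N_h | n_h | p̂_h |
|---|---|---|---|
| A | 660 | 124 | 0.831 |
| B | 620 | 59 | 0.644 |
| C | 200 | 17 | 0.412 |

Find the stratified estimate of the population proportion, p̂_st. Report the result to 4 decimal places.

N = 1480; stratum weights W_h = N_h/N.
p̂_st = Σ W_h p̂_h = (660·0.831 + 620·0.644 + 200·0.412)/1480 = 0.69604

p̂_st ≈ 0.6960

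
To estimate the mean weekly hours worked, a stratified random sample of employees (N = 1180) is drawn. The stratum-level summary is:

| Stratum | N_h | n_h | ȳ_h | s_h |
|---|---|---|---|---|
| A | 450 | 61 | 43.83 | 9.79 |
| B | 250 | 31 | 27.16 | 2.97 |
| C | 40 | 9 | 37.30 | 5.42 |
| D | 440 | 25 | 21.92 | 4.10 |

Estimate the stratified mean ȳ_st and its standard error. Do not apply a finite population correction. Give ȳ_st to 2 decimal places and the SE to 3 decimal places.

ȳ_st = Σ W_h ȳ_h = (450·43.83 + 250·27.16 + 40·37.30 + 440·21.92)/1180 = 31.90703
V̂(ȳ_st) = Σ W_h² s_h²/n_h, with W_h = N_h/N and N = 1180:
  stratum A: (450/1180)²·9.79²/61 = 0.228505
  stratum B: (250/1180)²·2.97²/31 = 0.0127722
  stratum C: (40/1180)²·5.42²/9 = 0.0037507
  stratum D: (440/1180)²·4.10²/25 = 0.0934908
V̂(ȳ_st) = 0.338519
SE(ȳ_st) = √0.338519 = 0.581824

ȳ_st ≈ 31.91, SE ≈ 0.582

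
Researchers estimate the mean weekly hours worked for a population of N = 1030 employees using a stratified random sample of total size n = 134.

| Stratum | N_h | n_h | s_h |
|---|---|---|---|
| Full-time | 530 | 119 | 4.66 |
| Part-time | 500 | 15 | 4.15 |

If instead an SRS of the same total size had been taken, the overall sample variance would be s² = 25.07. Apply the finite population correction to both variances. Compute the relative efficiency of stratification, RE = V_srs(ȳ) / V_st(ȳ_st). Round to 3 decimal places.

V̂(ȳ_st) = Σ W_h² (1 − n_h/N_h) s_h²/n_h, with W_h = N_h/N and N = 1030:
  stratum Full-time: (530/1030)²·(1 − 119/530)·4.66²/119 = 0.0374687
  stratum Part-time: (500/1030)²·(1 − 15/500)·4.15²/15 = 0.262447
V_st = 0.299916
V_srs = (1 − 134/1030)·25.07/134 = 0.16275
Relative efficiency = V_srs / V_st = 0.16275/0.299916 = 0.5427

RE ≈ 0.543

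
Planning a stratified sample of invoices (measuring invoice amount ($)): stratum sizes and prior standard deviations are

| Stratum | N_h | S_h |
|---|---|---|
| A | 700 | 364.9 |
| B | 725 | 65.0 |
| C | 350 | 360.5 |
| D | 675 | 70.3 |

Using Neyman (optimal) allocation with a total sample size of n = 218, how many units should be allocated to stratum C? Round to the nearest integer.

58

Neyman allocation: n_h = n · N_h S_h / Σ N_i S_i, with n = 218.
  stratum A: N_h·S_h = 700·364.9 = 255430.00
  stratum B: N_h·S_h = 725·65.0 = 47125.00
  stratum C: N_h·S_h = 350·360.5 = 126175.00
  stratum D: N_h·S_h = 675·70.3 = 47452.50
Σ N_h S_h = 476182.50
n for stratum C = 218·126175.00/476182.50 = 57.764 → 58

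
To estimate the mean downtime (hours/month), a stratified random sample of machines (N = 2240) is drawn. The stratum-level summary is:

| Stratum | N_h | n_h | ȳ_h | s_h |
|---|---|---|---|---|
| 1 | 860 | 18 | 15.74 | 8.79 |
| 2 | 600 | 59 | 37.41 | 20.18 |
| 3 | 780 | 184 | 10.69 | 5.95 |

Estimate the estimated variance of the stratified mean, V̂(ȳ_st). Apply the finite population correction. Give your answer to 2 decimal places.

V̂(ȳ_st) = Σ W_h² (1 − n_h/N_h) s_h²/n_h, with W_h = N_h/N and N = 2240:
  stratum 1: (860/2240)²·(1 − 18/860)·8.79²/18 = 0.619469
  stratum 2: (600/2240)²·(1 − 59/600)·20.18²/59 = 0.446522
  stratum 3: (780/2240)²·(1 − 184/780)·5.95²/184 = 0.0178263
V̂(ȳ_st) = 1.08382

V̂(ȳ_st) ≈ 1.08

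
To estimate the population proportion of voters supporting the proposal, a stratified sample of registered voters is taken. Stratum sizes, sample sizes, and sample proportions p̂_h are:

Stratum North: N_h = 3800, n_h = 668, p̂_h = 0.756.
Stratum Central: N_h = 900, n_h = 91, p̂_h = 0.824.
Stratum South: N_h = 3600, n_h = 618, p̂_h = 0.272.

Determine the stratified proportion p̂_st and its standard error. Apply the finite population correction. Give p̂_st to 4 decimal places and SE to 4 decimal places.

p̂_st ≈ 0.5534, SE ≈ 0.0107

N = 8300; stratum weights W_h = N_h/N.
p̂_st = Σ W_h p̂_h = (3800·0.756 + 900·0.824 + 3600·0.272)/8300 = 0.55345
V̂(p̂_st) = Σ W_h² (1 − n_h/N_h) p̂_h(1−p̂_h)/(n_h−1):
  stratum North: (3800/8300)²·(1 − 668/3800)·0.756·0.244/667 = 4.77788e-05
  stratum Central: (900/8300)²·(1 − 91/900)·0.824·0.176/90 = 1.70307e-05
  stratum South: (3600/8300)²·(1 − 618/3600)·0.272·0.728/617 = 5.00114e-05
V̂(p̂_st) = 0.000114821; SE = √V̂ = 0.0107154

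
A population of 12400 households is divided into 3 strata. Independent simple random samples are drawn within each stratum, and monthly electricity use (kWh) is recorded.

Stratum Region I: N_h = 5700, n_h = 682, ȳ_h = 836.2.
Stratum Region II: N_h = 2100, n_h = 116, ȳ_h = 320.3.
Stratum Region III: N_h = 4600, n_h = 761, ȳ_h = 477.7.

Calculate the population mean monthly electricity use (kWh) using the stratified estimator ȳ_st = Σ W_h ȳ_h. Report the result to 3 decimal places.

N = Σ N_h = 12400. Stratum weights W_h = N_h/N.
ȳ_st = (5700·836.2 + 2100·320.3 + 4600·477.7) / 12400 = 615.83790

ȳ_st ≈ 615.838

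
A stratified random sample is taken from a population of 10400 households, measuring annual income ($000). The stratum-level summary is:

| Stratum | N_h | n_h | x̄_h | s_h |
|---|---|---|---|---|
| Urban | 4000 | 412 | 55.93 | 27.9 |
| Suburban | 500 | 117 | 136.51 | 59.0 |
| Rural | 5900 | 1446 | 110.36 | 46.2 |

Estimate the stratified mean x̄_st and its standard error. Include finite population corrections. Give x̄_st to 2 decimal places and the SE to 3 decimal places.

x̄_st ≈ 90.68, SE ≈ 0.814

x̄_st = Σ W_h x̄_h = (4000·55.93 + 500·136.51 + 5900·110.36)/10400 = 90.68260
V̂(x̄_st) = Σ W_h² (1 − n_h/N_h) s_h²/n_h, with W_h = N_h/N and N = 10400:
  stratum Urban: (4000/10400)²·(1 − 412/4000)·27.9²/412 = 0.250702
  stratum Suburban: (500/10400)²·(1 − 117/500)·59.0²/117 = 0.0526769
  stratum Rural: (5900/10400)²·(1 − 1446/5900)·46.2²/1446 = 0.358634
V̂(x̄_st) = 0.662012
SE(x̄_st) = √0.662012 = 0.813641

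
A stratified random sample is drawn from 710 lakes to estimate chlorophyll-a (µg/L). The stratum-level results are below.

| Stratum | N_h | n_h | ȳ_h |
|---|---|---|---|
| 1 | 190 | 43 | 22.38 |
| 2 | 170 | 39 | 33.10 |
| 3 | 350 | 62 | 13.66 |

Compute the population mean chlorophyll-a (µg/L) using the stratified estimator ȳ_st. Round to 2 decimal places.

N = Σ N_h = 710. Stratum weights W_h = N_h/N.
ȳ_st = (190·22.38 + 170·33.10 + 350·13.66) / 710 = 20.6482

ȳ_st ≈ 20.65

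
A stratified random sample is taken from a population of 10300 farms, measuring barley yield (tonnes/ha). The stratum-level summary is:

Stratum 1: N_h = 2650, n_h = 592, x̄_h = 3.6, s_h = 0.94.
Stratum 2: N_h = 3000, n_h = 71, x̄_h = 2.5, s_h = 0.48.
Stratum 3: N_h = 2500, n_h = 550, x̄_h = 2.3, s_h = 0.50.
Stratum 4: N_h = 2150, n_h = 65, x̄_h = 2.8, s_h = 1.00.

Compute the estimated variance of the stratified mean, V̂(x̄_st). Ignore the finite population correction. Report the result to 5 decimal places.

V̂(x̄_st) ≈ 0.00107

V̂(x̄_st) = Σ W_h² s_h²/n_h, with W_h = N_h/N and N = 10300:
  stratum 1: (2650/10300)²·0.94²/592 = 9.87987e-05
  stratum 2: (3000/10300)²·0.48²/71 = 0.000275291
  stratum 3: (2500/10300)²·0.50²/550 = 2.67783e-05
  stratum 4: (2150/10300)²·1.00²/65 = 0.000670331
V̂(x̄_st) = 0.0010712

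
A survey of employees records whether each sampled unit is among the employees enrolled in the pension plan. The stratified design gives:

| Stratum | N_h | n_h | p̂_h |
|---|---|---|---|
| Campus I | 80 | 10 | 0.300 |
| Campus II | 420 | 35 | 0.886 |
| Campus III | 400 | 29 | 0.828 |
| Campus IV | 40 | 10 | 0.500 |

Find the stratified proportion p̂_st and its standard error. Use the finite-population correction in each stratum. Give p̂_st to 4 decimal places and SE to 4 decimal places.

N = 940; stratum weights W_h = N_h/N.
p̂_st = Σ W_h p̂_h = (80·0.300 + 420·0.886 + 400·0.828 + 40·0.500)/940 = 0.79502
V̂(p̂_st) = Σ W_h² (1 − n_h/N_h) p̂_h(1−p̂_h)/(n_h−1):
  stratum Campus I: (80/940)²·(1 − 10/80)·0.300·0.700/9 = 0.00014788
  stratum Campus II: (420/940)²·(1 − 35/420)·0.886·0.114/34 = 0.000543643
  stratum Campus III: (400/940)²·(1 − 29/400)·0.828·0.172/28 = 0.000854238
  stratum Campus IV: (40/940)²·(1 − 10/40)·0.500·0.500/9 = 3.77245e-05
V̂(p̂_st) = 0.00158349; SE = √V̂ = 0.039793

p̂_st ≈ 0.7950, SE ≈ 0.0398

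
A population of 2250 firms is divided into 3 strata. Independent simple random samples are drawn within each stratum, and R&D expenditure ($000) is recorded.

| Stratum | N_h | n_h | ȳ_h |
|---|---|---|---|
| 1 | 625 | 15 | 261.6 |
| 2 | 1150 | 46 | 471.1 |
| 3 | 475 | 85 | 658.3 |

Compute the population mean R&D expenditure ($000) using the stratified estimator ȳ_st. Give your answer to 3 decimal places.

ȳ_st ≈ 452.426

N = Σ N_h = 2250. Stratum weights W_h = N_h/N.
ȳ_st = (625·261.6 + 1150·471.1 + 475·658.3) / 2250 = 452.42556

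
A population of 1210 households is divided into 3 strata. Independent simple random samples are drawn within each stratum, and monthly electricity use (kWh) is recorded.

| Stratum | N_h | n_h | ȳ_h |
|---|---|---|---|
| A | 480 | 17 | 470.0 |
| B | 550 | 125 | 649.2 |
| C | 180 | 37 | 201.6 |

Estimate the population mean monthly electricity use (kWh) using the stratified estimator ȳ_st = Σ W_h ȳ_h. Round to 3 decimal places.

ȳ_st ≈ 511.527

N = Σ N_h = 1210. Stratum weights W_h = N_h/N.
ȳ_st = (480·470.0 + 550·649.2 + 180·201.6) / 1210 = 511.52727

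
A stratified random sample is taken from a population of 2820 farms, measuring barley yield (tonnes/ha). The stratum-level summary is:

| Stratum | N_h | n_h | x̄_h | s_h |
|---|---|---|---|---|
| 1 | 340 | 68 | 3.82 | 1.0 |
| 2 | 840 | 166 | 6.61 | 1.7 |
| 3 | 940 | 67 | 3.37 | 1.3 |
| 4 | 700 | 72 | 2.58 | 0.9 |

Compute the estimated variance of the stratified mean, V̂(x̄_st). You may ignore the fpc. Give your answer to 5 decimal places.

V̂(x̄_st) ≈ 0.00525

V̂(x̄_st) = Σ W_h² s_h²/n_h, with W_h = N_h/N and N = 2820:
  stratum 1: (340/2820)²·1.0²/68 = 0.000213772
  stratum 2: (840/2820)²·1.7²/166 = 0.00154472
  stratum 3: (940/2820)²·1.3²/67 = 0.00280265
  stratum 4: (700/2820)²·0.9²/72 = 0.000693187
V̂(x̄_st) = 0.00525433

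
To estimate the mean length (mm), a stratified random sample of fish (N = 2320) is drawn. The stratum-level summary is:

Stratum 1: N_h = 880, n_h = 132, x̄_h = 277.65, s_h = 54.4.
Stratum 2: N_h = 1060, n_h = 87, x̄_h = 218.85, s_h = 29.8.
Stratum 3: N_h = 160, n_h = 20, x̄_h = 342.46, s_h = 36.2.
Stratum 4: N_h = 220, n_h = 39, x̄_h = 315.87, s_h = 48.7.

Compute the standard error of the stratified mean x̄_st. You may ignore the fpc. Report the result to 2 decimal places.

SE(x̄_st) ≈ 2.49

V̂(x̄_st) = Σ W_h² s_h²/n_h, with W_h = N_h/N and N = 2320:
  stratum 1: (880/2320)²·54.4²/132 = 3.22562
  stratum 2: (1060/2320)²·29.8²/87 = 2.13083
  stratum 3: (160/2320)²·36.2²/20 = 0.311639
  stratum 4: (220/2320)²·48.7²/39 = 0.546843
V̂(x̄_st) = 6.21493
SE(x̄_st) = √6.21493 = 2.49298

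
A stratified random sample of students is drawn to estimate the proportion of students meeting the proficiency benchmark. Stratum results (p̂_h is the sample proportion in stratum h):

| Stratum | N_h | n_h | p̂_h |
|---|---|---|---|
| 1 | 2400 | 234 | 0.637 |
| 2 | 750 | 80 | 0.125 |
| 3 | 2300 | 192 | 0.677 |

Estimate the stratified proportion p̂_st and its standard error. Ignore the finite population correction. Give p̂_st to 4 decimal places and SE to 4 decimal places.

p̂_st ≈ 0.5834, SE ≈ 0.0206

N = 5450; stratum weights W_h = N_h/N.
p̂_st = Σ W_h p̂_h = (2400·0.637 + 750·0.125 + 2300·0.677)/5450 = 0.58342
V̂(p̂_st) = Σ W_h² p̂_h(1−p̂_h)/(n_h−1):
  stratum 1: (2400/5450)²·0.637·0.363/233 = 0.000192451
  stratum 2: (750/5450)²·0.125·0.875/79 = 2.62193e-05
  stratum 3: (2300/5450)²·0.677·0.323/191 = 0.000203902
V̂(p̂_st) = 0.000422572; SE = √V̂ = 0.0205565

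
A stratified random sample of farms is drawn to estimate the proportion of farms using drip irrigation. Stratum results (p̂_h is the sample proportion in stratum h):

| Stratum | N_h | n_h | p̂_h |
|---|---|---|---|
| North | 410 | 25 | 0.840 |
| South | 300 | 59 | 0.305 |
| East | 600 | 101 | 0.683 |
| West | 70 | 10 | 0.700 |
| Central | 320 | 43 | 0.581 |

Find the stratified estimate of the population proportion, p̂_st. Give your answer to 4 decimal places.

N = 1700; stratum weights W_h = N_h/N.
p̂_st = Σ W_h p̂_h = (410·0.840 + 300·0.305 + 600·0.683 + 70·0.700 + 320·0.581)/1700 = 0.63566

p̂_st ≈ 0.6357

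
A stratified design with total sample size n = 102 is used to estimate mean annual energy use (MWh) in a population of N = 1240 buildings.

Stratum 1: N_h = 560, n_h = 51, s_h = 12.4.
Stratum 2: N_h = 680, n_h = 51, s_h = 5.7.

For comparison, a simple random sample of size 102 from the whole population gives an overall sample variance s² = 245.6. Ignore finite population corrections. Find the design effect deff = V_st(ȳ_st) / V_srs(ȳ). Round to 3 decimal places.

deff ≈ 0.335

V̂(ȳ_st) = Σ W_h² s_h²/n_h, with W_h = N_h/N and N = 1240:
  stratum 1: (560/1240)²·12.4²/51 = 0.614902
  stratum 2: (680/1240)²·5.7²/51 = 0.191582
V_st = 0.806484
V_srs = s²/n = 245.6/102 = 2.40784
deff = V_st / V_srs = 0.806484/2.40784 = 0.3349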